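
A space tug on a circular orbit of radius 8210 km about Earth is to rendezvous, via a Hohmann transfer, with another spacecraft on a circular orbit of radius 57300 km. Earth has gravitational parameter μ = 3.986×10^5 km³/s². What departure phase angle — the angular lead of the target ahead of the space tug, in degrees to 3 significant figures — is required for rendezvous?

φ = 102°

The Hohmann ellipse has a_t = (r₁ + r₂)/2 = 32755 km.
The half-period of the transfer ellipse is t = π√(a_t³/μ) = 29498 s.
The target's mean motion on its circular orbit is ω₂ = √(μ/r₂³) = 4.6030×10^-5 rad/s.
Angle swept by the target during transfer: ω₂·t = 1.3578 rad = 77.80°.
The space tug traverses 180° on the transfer ellipse, so the target must lead by 180° − 77.80° = 102°.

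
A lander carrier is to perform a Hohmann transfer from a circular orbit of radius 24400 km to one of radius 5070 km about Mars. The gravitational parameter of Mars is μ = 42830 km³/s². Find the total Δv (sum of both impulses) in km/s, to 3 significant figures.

Δv = 1.38 km/s

Semi-major axis of the transfer orbit: a_t = (24400 + 5070)/2 = 14735 km.
At r₁ the circular-orbit speed is v₁ = √(μ/r₁) = 1.3249 km/s.
Transfer-orbit speed at r₁ (vis-viva equation): v_a = √[μ(2/r₁ − 1/a_t)] = 0.77716 km/s.
First burn Δv₁ = |v_a − v₁| = 0.5477 km/s.
At r₂, v₂ = √(μ/r₂) = 2.9065 km/s.
Transfer-orbit speed at r₂: v_p = √[μ(2/r₂ − 1/a_t)] = 3.7402 km/s.
Second burn Δv₂ = |v₂ − v_p| = 0.8337 km/s.
Δv = Δv₁ + Δv₂ = 0.5477 + 0.8337 = 1.381 km/s.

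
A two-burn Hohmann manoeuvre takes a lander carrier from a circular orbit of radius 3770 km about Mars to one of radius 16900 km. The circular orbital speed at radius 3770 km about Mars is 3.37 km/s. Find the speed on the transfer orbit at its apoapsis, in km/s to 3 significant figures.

v = 0.961 km/s

From the circular-orbit relation v² = μ/r at r = 3770 km: μ = v²r = (3.37)² × 3770 = 42815.5 km³/s².
Semi-major axis of the transfer orbit: a_t = (3770 + 16900)/2 = 10335 km.
At apoapsis, r = 16900 km.
Applying v² = μ(2/r − 1/a_t): v = 0.9613 km/s.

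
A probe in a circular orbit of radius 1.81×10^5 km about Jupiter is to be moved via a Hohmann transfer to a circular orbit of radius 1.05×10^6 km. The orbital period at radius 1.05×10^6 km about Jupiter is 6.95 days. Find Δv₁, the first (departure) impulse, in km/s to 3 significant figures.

Δv₁ = 8.10 km/s

From Kepler's third law T² = 4π²r³/μ at r = 1.05×10^6 km, T = 6.95 days = 6.95 × 86400 s = 6.0048×10^5 s: μ = 4π²r³/T² = 1.26745×10^8 km³/s².
The Hohmann ellipse has a_t = (r₁ + r₂)/2 = 6.155×10^5 km.
Circular speed at r = 1.810×10^5 km: v_c = √(μ/r) = 26.46 km/s.
Transfer-orbit speed at the same r (vis-viva, a = a_t): v_t = √[μ(2/r − 1/a_t)] = 34.56 km/s.
Δv₁ = |v_t − v_c| = |34.56 − 26.46| = 8.100 km/s.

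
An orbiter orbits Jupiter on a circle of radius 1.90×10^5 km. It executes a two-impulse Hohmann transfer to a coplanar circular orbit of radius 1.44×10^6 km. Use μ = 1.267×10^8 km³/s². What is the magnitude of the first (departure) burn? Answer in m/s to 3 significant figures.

Δv₁ = 8500 m/s

Semi-major axis of the transfer orbit: a_t = (1.900×10^5 + 1.440×10^6)/2 = 8.150×10^5 km.
On the circular orbit at r = 1.900×10^5 km, v_c = √(μ/r) = 25.823 km/s.
Transfer-orbit speed at the same r (vis-viva, a = a_t): v_t = √[μ(2/r − 1/a_t)] = 34.325 km/s.
Δv₁ = |v_t − v_c| = |34.325 − 25.823| = 8.502 km/s.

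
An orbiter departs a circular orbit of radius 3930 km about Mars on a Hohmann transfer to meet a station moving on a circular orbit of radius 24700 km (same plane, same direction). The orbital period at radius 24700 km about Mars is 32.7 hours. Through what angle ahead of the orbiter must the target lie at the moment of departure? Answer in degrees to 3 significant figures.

From Kepler's third law T² = 4π²r³/μ at r = 24700 km, T = 32.7 hours = 32.7 × 3600 s = 1.1772×10^5 s: μ = 4π²r³/T² = 42928.9 km³/s².
The Hohmann ellipse has a_t = (r₁ + r₂)/2 = 14315 km.
Transfer time t = π√(a_t³/μ) = 25969 s.
The target's mean motion on its circular orbit is ω₂ = √(μ/r₂³) = 5.3374×10^-5 rad/s.
Angle swept by the target during transfer: ω₂·t = 1.3861 rad = 79.42°.
The orbiter traverses 180° on the transfer ellipse, so the target must lead by 180° − 79.42° = 101°.

φ = 101°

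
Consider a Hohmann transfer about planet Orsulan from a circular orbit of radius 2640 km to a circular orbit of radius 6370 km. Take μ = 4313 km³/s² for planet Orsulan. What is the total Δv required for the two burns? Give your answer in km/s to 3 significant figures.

Transfer-ellipse semi-major axis a_t = (r₁ + r₂)/2 = (2640 + 6370)/2 = 4505 km.
At r₁ the circular-orbit speed is v₁ = √(μ/r₁) = 1.278167 km/s.
Transfer-orbit speed at r₁ (vis-viva equation): v_p = √[μ(2/r₁ − 1/a_t)] = 1.519883 km/s.
First burn Δv₁ = |v_p − v₁| = 0.24172 km/s.
At r₂, v₂ = √(μ/r₂) = 0.8228487 km/s.
Transfer-orbit speed at r₂: v_a = √[μ(2/r₂ − 1/a_t)] = 0.6299043 km/s.
Second burn Δv₂ = |v₂ − v_a| = 0.19294 km/s.
Δv = Δv₁ + Δv₂ = 0.24172 + 0.19294 = 0.4347 km/s.

Δv = 0.435 km/s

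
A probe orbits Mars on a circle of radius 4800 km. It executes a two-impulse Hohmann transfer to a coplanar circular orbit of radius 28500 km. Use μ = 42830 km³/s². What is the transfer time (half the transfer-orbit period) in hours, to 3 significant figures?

Transfer-ellipse semi-major axis a_t = (r₁ + r₂)/2 = (4800 + 28500)/2 = 16650 km.
Transfer time t = π√(a_t³/μ) = π√((16650)³ / 42830) = 32610 s.
Converting: 32610 s ÷ 3600 s/hour = 9.06 hours.

t = 9.06 hours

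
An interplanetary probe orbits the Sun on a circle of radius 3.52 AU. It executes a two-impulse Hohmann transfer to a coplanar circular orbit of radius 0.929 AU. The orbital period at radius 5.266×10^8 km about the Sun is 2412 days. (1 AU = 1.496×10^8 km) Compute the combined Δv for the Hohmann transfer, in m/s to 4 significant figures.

From Kepler's third law T² = 4π²r³/μ at r = 5.266×10^8 km, T = 2412 days = 2412 × 86400 s = 2.083968×10^8 s: μ = 4π²r³/T² = 1.32746×10^11 km³/s².
In km: r₁ = 3.52 × 1.496×10^8 = 5.26592×10^8 km; r₂ = 0.929 × 1.496×10^8 = 1.389784×10^8 km.
The Hohmann ellipse has a_t = (r₁ + r₂)/2 = 3.327852×10^8 km.
Circular speed at r₁: v₁ = √(μ/r₁) = √(1.32746×10^11/5.26592×10^8) = 15.877 km/s.
Transfer-orbit speed at r₁ (vis-viva equation): v_a = √[μ(2/r₁ − 1/a_t)] = 10.260 km/s.
First burn Δv₁ = |v_a − v₁| = 5.617 km/s.
At r₂, v₂ = √(μ/r₂) = 30.906 km/s.
Transfer-orbit speed at r₂: v_p = √[μ(2/r₂ − 1/a_t)] = 38.877 km/s.
Second burn Δv₂ = |v₂ − v_p| = 7.971 km/s.
Δv = Δv₁ + Δv₂ = 5.617 + 7.971 = 13.59 km/s.

Δv = 13590 m/s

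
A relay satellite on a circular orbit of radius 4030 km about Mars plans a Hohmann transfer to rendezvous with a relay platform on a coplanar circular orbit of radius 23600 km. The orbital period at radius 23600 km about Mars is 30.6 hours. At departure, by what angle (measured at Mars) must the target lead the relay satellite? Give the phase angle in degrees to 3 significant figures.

From Kepler's third law T² = 4π²r³/μ at r = 23600 km, T = 30.6 hours = 30.6 × 3600 s = 1.1016×10^5 s: μ = 4π²r³/T² = 42761.0 km³/s².
Semi-major axis of the transfer orbit: a_t = (4030 + 23600)/2 = 13815 km.
The half-period of the transfer ellipse is t = π√(a_t³/μ) = 24670 s.
The target's mean motion on its circular orbit is ω₂ = √(μ/r₂³) = 5.704×10^-5 rad/s.
Angle swept by the target during transfer: ω₂·t = 1.407 rad = 80.62°.
The relay satellite traverses 180° on the transfer ellipse, so the target must lead by 180° − 80.62° = 99.4°.

φ = 99.4°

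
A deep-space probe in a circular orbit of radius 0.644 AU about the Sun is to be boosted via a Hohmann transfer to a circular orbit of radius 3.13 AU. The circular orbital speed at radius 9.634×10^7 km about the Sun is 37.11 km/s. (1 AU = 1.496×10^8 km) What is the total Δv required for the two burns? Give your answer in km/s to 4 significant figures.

Δv = 17.68 km/s

From the circular-orbit relation v² = μ/r at r = 9.634×10^7 km: μ = v²r = (37.11)² × 9.634×10^7 = 1.32675×10^11 km³/s².
In km: r₁ = 0.644 × 1.496×10^8 = 9.63424×10^7 km; r₂ = 3.13 × 1.496×10^8 = 4.68248×10^8 km.
The Hohmann ellipse has a_t = (r₁ + r₂)/2 = 2.822952×10^8 km.
Circular speed at r₁: v₁ = √(μ/r₁) = √(1.32675×10^11/9.63424×10^7) = 37.11 km/s.
On the transfer ellipse at r₁, v² = μ(2/r − 1/a) gives v_p = √[μ(2/r₁ − 1/a_t)] = 47.79 km/s.
First burn Δv₁ = |v_p − v₁| = 10.68 km/s.
Circular speed at r₂: v₂ = √(μ/r₂) = 16.833 km/s.
Transfer-orbit speed at r₂: v_a = √[μ(2/r₂ − 1/a_t)] = 9.8336 km/s.
Second burn Δv₂ = |v₂ − v_a| = 6.999 km/s.
Δv = Δv₁ + Δv₂ = 10.68 + 6.999 = 17.68 km/s.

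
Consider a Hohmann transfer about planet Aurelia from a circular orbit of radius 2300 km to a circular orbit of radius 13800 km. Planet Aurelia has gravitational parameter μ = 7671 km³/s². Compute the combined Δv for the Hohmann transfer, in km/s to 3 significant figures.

The Hohmann ellipse has a_t = (r₁ + r₂)/2 = 8050 km.
Circular speed at r₁: v₁ = √(μ/r₁) = √(7671/2300) = 1.82626 km/s.
On the transfer ellipse at r₁, vis-viva equation gives v_p = √[μ(2/r₁ − 1/a_t)] = 2.39113 km/s.
First burn Δv₁ = |v_p − v₁| = 0.5649 km/s.
Circular speed at r₂: v₂ = √(μ/r₂) = 0.745567 km/s.
Transfer-orbit speed at r₂: v_a = √[μ(2/r₂ − 1/a_t)] = 0.398522 km/s.
Second burn Δv₂ = |v₂ − v_a| = 0.3470 km/s.
Total Δv = Δv₁ + Δv₂ = 0.9119 km/s.

Δv = 0.912 km/s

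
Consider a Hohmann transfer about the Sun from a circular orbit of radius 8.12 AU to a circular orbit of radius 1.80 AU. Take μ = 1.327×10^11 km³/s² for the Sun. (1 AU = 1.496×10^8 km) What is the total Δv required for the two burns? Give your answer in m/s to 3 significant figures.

In km: r₁ = 8.12 × 1.496×10^8 = 1.214752×10^9 km; r₂ = 1.80 × 1.496×10^8 = 2.6928×10^8 km.
Transfer-ellipse semi-major axis a_t = (r₁ + r₂)/2 = (1.214752×10^9 + 2.6928×10^8)/2 = 7.42016×10^8 km.
Circular speed at r₁: v₁ = √(μ/r₁) = √(1.327×10^11/1.214752×10^9) = 10.4518 km/s.
On the transfer ellipse at r₁, vis-viva gives v_a = √[μ(2/r₁ − 1/a_t)] = 6.29632 km/s.
First burn Δv₁ = |v_a − v₁| = 4.155 km/s.
Circular speed at r₂: v₂ = √(μ/r₂) = 22.199 km/s.
Transfer-orbit speed at r₂: v_p = √[μ(2/r₂ − 1/a_t)] = 28.403 km/s.
Second burn Δv₂ = |v₂ − v_p| = 6.204 km/s.
Δv = Δv₁ + Δv₂ = 4.155 + 6.204 = 10.36 km/s.

Δv = 10400 m/s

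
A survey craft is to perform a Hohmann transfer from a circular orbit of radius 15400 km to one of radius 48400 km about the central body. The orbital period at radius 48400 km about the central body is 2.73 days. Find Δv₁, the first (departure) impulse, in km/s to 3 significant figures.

From Kepler's third law T² = 4π²r³/μ at r = 48400 km, T = 2.73 days = 2.73 × 86400 s = 2.35872×10^5 s: μ = 4π²r³/T² = 80453.1 km³/s².
Semi-major axis of the transfer orbit: a_t = (15400 + 48400)/2 = 31900 km.
Circular speed at r = 15400 km: v_c = √(μ/r) = 2.2857 km/s.
Transfer-orbit speed at the same r (vis-viva, a = a_t): v_t = √[μ(2/r − 1/a_t)] = 2.8154 km/s.
Δv₁ = |v_t − v_c| = |2.8154 − 2.2857| = 0.5297 km/s.

Δv₁ = 0.530 km/s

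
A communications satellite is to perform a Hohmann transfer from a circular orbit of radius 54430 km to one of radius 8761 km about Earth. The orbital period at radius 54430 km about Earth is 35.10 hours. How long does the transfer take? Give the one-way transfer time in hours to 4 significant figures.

t = 7.762 hours

From Kepler's third law T² = 4π²r³/μ at r = 54430 km, T = 35.10 hours = 35.10 × 3600 s = 1.2636×10^5 s: μ = 4π²r³/T² = 3.98709×10^5 km³/s².
Transfer-ellipse semi-major axis a_t = (r₁ + r₂)/2 = (54430 + 8761)/2 = 31595.5 km.
Half the transfer-orbit period gives t = π√(a_t³/μ) = 27942 s.
Converting: 27942 s ÷ 3600 s/hour = 7.762 hours.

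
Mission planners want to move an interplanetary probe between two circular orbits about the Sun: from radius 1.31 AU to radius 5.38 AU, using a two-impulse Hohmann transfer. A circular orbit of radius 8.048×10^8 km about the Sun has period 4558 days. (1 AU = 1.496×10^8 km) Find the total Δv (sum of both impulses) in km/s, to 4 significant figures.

From Kepler's third law T² = 4π²r³/μ at r = 8.048×10^8 km, T = 4558 days = 4558 × 86400 s = 3.938112×10^8 s: μ = 4π²r³/T² = 1.32693×10^11 km³/s².
In km: r₁ = 1.31 × 1.496×10^8 = 1.95976×10^8 km; r₂ = 5.38 × 1.496×10^8 = 8.04848×10^8 km.
Transfer-ellipse semi-major axis a_t = (r₁ + r₂)/2 = (1.95976×10^8 + 8.04848×10^8)/2 = 5.00412×10^8 km.
Circular speed at r₁: v₁ = √(μ/r₁) = √(1.32693×10^11/1.95976×10^8) = 26.021 km/s.
On the transfer ellipse at r₁, vis-viva gives v_p = √[μ(2/r₁ − 1/a_t)] = 33.000 km/s.
First burn Δv₁ = |v_p − v₁| = 6.979 km/s.
At r₂, v₂ = √(μ/r₂) = 12.84 km/s.
Transfer-orbit speed at r₂: v_a = √[μ(2/r₂ − 1/a_t)] = 8.035 km/s.
Second burn Δv₂ = |v₂ − v_a| = 4.805 km/s.
Total Δv = Δv₁ + Δv₂ = 11.78 km/s.

Δv = 11.78 km/s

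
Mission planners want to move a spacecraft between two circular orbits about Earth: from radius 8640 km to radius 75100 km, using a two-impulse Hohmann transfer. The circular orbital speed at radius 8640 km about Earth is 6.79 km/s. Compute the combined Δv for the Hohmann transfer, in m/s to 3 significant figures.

From the circular-orbit relation v² = μ/r at r = 8640 km: μ = v²r = (6.79)² × 8640 = 3.98339×10^5 km³/s².
The Hohmann ellipse has a_t = (r₁ + r₂)/2 = 41870 km.
At r₁ the circular-orbit speed is v₁ = √(μ/r₁) = 6.790 km/s.
On the transfer ellipse at r₁, v² = μ(2/r − 1/a) gives v_p = √[μ(2/r₁ − 1/a_t)] = 9.094 km/s.
First burn Δv₁ = |v_p − v₁| = 2.304 km/s.
At r₂, v₂ = √(μ/r₂) = 2.303 km/s.
Transfer-orbit speed at r₂: v_a = √[μ(2/r₂ − 1/a_t)] = 1.046 km/s.
Second burn Δv₂ = |v₂ − v_a| = 1.257 km/s.
Total Δv = Δv₁ + Δv₂ = 3.561 km/s.

Δv = 3560 m/s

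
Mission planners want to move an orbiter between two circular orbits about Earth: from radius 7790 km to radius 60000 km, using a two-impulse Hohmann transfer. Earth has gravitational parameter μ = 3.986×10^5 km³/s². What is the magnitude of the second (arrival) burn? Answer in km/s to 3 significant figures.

The Hohmann ellipse has a_t = (r₁ + r₂)/2 = 33895 km.
Circular speed at r = 60000 km: v_c = √(μ/r) = 2.5775 km/s.
Vis-viva on the transfer ellipse at r = 60000 km gives v_t = √[μ(2/r − 1/a_t)] = 1.2356 km/s.
Δv₂ = |v_t − v_c| = |1.2356 − 2.5775| = 1.342 km/s.

Δv₂ = 1.34 km/s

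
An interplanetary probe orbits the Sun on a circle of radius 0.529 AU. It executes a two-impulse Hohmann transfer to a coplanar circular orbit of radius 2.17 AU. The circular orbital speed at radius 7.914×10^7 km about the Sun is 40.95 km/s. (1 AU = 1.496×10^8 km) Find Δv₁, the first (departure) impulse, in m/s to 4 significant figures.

From the circular-orbit relation v² = μ/r at r = 7.914×10^7 km: μ = v²r = (40.95)² × 7.914×10^7 = 1.32710×10^11 km³/s².
In km: r₁ = 0.529 × 1.496×10^8 = 7.91384×10^7 km; r₂ = 2.17 × 1.496×10^8 = 3.24632×10^8 km.
Transfer-ellipse semi-major axis a_t = (r₁ + r₂)/2 = (7.91384×10^7 + 3.24632×10^8)/2 = 2.018852×10^8 km.
On the circular orbit at r = 7.91384×10^7 km, v_c = √(μ/r) = 40.95 km/s.
Transfer-orbit speed at the same r (vis-viva, a = a_t): v_t = √[μ(2/r − 1/a_t)] = 51.93 km/s.
Δv₁ = |v_t − v_c| = |51.93 − 40.95| = 10.98 km/s.

Δv₁ = 10980 m/s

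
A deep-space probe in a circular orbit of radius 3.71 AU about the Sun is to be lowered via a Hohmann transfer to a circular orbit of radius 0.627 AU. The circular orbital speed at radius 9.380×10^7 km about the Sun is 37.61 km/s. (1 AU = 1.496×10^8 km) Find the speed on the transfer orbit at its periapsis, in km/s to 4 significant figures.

v = 49.19 km/s

From the circular-orbit relation v² = μ/r at r = 9.380×10^7 km: μ = v²r = (37.61)² × 9.380×10^7 = 1.32681×10^11 km³/s².
In km: r₁ = 3.71 × 1.496×10^8 = 5.55016×10^8 km; r₂ = 0.627 × 1.496×10^8 = 9.37992×10^7 km.
Semi-major axis of the transfer orbit: a_t = (5.55016×10^8 + 9.37992×10^7)/2 = 3.244076×10^8 km.
The periapsis of the transfer ellipse is at r = 9.37992×10^7 km.
Vis-viva: v = √[μ(2/r − 1/a_t)] = √[1.32681×10^11 × (2/9.37992×10^7 − 1/3.244076×10^8)] = 49.19 km/s.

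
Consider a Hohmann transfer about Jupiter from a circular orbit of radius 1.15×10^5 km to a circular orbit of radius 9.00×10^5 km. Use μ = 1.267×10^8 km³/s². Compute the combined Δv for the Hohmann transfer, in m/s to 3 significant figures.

Transfer-ellipse semi-major axis a_t = (r₁ + r₂)/2 = (1.150×10^5 + 9.000×10^5)/2 = 5.075×10^5 km.
Circular speed at r₁: v₁ = √(μ/r₁) = √(1.267×10^8/1.150×10^5) = 33.19 km/s.
Transfer-orbit speed at r₁ (vis-viva): v_p = √[μ(2/r₁ − 1/a_t)] = 44.20 km/s.
First burn Δv₁ = |v_p − v₁| = 11.01 km/s.
At r₂, v₂ = √(μ/r₂) = 11.865 km/s.
Transfer-orbit speed at r₂: v_a = √[μ(2/r₂ − 1/a_t)] = 5.6480 km/s.
Second burn Δv₂ = |v₂ − v_a| = 6.217 km/s.
Total Δv = Δv₁ + Δv₂ = 17.23 km/s.

Δv = 17200 m/s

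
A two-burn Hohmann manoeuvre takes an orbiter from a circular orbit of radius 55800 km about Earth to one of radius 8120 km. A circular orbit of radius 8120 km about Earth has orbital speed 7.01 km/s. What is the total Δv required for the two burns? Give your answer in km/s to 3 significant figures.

Δv = 3.58 km/s

From the circular-orbit relation v² = μ/r at r = 8120 km: μ = v²r = (7.01)² × 8120 = 3.99018×10^5 km³/s².
Transfer-ellipse semi-major axis a_t = (r₁ + r₂)/2 = (55800 + 8120)/2 = 31960 km.
Circular speed at r₁: v₁ = √(μ/r₁) = √(3.99018×10^5/55800) = 2.674 km/s.
Transfer-orbit speed at r₁ (vis-viva): v_a = √[μ(2/r₁ − 1/a_t)] = 1.348 km/s.
First burn Δv₁ = |v_a − v₁| = 1.326 km/s.
Circular speed at r₂: v₂ = √(μ/r₂) = 7.010 km/s.
Transfer-orbit speed at r₂: v_p = √[μ(2/r₂ − 1/a_t)] = 9.263 km/s.
Second burn Δv₂ = |v₂ − v_p| = 2.253 km/s.
Total Δv = Δv₁ + Δv₂ = 3.579 km/s.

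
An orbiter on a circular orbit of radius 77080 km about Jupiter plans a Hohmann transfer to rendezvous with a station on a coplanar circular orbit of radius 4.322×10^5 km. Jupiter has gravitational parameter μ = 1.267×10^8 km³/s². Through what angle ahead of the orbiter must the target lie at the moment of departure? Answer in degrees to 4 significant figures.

φ = 98.60°

Semi-major axis of the transfer orbit: a_t = (77080 + 4.322×10^5)/2 = 2.5464×10^5 km.
The half-period of the transfer ellipse is t = π√(a_t³/μ) = 35863 s.
The target's mean motion on its circular orbit is ω₂ = √(μ/r₂³) = 3.9615×10^-5 rad/s.
Angle swept by the target during transfer: ω₂·t = 1.4207 rad = 81.40°.
The orbiter traverses 180° on the transfer ellipse, so the target must lead by 180° − 81.40° = 98.60°.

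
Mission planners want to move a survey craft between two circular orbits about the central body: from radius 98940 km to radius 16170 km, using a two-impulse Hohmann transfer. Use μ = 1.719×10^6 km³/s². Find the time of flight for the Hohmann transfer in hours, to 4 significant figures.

t = 9.190 hours

The Hohmann ellipse has a_t = (r₁ + r₂)/2 = 57555 km.
Half the transfer-orbit period gives t = π√(a_t³/μ) = 33085 s.
Converting: 33085 s ÷ 3600 s/hour = 9.190 hours.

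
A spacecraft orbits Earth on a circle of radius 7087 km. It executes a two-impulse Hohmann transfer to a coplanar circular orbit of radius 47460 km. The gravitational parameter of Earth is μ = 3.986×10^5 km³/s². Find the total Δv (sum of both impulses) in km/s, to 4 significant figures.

Δv = 3.814 km/s

Transfer-ellipse semi-major axis a_t = (r₁ + r₂)/2 = (7087 + 47460)/2 = 27273.5 km.
Circular speed at r₁: v₁ = √(μ/r₁) = √(3.986×10^5/7087) = 7.500 km/s.
Transfer-orbit speed at r₁ (vis-viva): v_p = √[μ(2/r₁ − 1/a_t)] = 9.893 km/s.
First burn Δv₁ = |v_p − v₁| = 2.393 km/s.
At r₂, v₂ = √(μ/r₂) = 2.898 km/s.
Transfer-orbit speed at r₂: v_a = √[μ(2/r₂ − 1/a_t)] = 1.477 km/s.
Second burn Δv₂ = |v₂ − v_a| = 1.421 km/s.
Total Δv = Δv₁ + Δv₂ = 3.814 km/s.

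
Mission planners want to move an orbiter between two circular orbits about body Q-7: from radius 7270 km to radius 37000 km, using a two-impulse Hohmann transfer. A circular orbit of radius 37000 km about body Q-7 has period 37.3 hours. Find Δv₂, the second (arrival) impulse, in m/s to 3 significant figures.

From Kepler's third law T² = 4π²r³/μ at r = 37000 km, T = 37.3 hours = 37.3 × 3600 s = 1.3428×10^5 s: μ = 4π²r³/T² = 1.10903×10^5 km³/s².
The Hohmann ellipse has a_t = (r₁ + r₂)/2 = 22135 km.
On the circular orbit at r = 37000 km, v_c = √(μ/r) = 1.7313 km/s.
Transfer-orbit speed at the same r (vis-viva, a = a_t): v_t = √[μ(2/r − 1/a_t)] = 0.99220 km/s.
Δv₂ = |v_t − v_c| = |0.99220 − 1.7313| = 0.7391 km/s.

Δv₂ = 739 m/s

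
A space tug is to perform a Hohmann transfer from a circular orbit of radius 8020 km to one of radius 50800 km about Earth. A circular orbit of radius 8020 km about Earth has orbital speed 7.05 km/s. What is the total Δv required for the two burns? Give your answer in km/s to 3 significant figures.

Δv = 3.55 km/s

From the circular-orbit relation v² = μ/r at r = 8020 km: μ = v²r = (7.05)² × 8020 = 3.98614×10^5 km³/s².
Transfer-ellipse semi-major axis a_t = (r₁ + r₂)/2 = (8020 + 50800)/2 = 29410 km.
At r₁ the circular-orbit speed is v₁ = √(μ/r₁) = 7.050 km/s.
On the transfer ellipse at r₁, vis-viva gives v_p = √[μ(2/r₁ − 1/a_t)] = 9.266 km/s.
First burn Δv₁ = |v_p − v₁| = 2.216 km/s.
At r₂, v₂ = √(μ/r₂) = 2.801 km/s.
Transfer-orbit speed at r₂: v_a = √[μ(2/r₂ − 1/a_t)] = 1.463 km/s.
Second burn Δv₂ = |v₂ − v_a| = 1.338 km/s.
Δv = Δv₁ + Δv₂ = 2.216 + 1.338 = 3.554 km/s.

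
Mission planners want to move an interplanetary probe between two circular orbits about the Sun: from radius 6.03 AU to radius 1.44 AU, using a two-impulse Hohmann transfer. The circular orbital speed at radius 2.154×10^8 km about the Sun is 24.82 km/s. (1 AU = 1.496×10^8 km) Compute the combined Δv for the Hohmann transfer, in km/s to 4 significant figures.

Δv = 11.31 km/s

From the circular-orbit relation v² = μ/r at r = 2.154×10^8 km: μ = v²r = (24.82)² × 2.154×10^8 = 1.32693×10^11 km³/s².
In km: r₁ = 6.03 × 1.496×10^8 = 9.02088×10^8 km; r₂ = 1.44 × 1.496×10^8 = 2.15424×10^8 km.
Semi-major axis of the transfer orbit: a_t = (9.02088×10^8 + 2.15424×10^8)/2 = 5.58756×10^8 km.
At r₁ the circular-orbit speed is v₁ = √(μ/r₁) = 12.1283 km/s.
On the transfer ellipse at r₁, v² = μ(2/r − 1/a) gives v_a = √[μ(2/r₁ − 1/a_t)] = 7.53071 km/s.
First burn Δv₁ = |v_a − v₁| = 4.598 km/s.
At r₂, v₂ = √(μ/r₂) = 24.819 km/s.
Transfer-orbit speed at r₂: v_p = √[μ(2/r₂ − 1/a_t)] = 31.535 km/s.
Second burn Δv₂ = |v₂ − v_p| = 6.716 km/s.
Δv = Δv₁ + Δv₂ = 4.598 + 6.716 = 11.31 km/s.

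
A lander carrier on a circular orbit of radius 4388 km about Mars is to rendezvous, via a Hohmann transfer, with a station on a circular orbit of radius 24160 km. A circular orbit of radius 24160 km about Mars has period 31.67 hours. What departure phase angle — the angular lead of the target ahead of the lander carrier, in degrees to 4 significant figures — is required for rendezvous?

From Kepler's third law T² = 4π²r³/μ at r = 24160 km, T = 31.67 hours = 31.67 × 3600 s = 1.14012×10^5 s: μ = 4π²r³/T² = 42830.1 km³/s².
Semi-major axis of the transfer orbit: a_t = (4388 + 24160)/2 = 14274 km.
The half-period of the transfer ellipse is t = π√(a_t³/μ) = 25888 s.
Target angular speed ω₂ = √(μ/r₂³) = 5.5110×10^-5 rad/s.
Angle swept by the target during transfer: ω₂·t = 1.4267 rad = 81.74°.
Arrival is 180° from departure on the ellipse, so φ = 180° − 81.74° = 98.26°.

φ = 98.26°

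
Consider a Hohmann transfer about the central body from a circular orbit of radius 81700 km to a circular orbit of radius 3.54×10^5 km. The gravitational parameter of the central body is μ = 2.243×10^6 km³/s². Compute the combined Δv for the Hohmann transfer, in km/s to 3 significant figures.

Δv = 2.42 km/s

The Hohmann ellipse has a_t = (r₁ + r₂)/2 = 2.1785×10^5 km.
Circular speed at r₁: v₁ = √(μ/r₁) = √(2.243×10^6/81700) = 5.23967 km/s.
Transfer-orbit speed at r₁ (vis-viva): v_p = √[μ(2/r₁ − 1/a_t)] = 6.67923 km/s.
First burn Δv₁ = |v_p − v₁| = 1.4396 km/s.
Circular speed at r₂: v₂ = √(μ/r₂) = 2.517173 km/s.
Transfer-orbit speed at r₂: v_a = √[μ(2/r₂ − 1/a_t)] = 1.541506 km/s.
Second burn Δv₂ = |v₂ − v_a| = 0.97567 km/s.
Total Δv = Δv₁ + Δv₂ = 2.415 km/s.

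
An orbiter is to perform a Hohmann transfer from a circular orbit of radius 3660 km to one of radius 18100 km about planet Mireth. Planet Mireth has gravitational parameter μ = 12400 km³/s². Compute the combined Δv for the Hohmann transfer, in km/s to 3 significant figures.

The Hohmann ellipse has a_t = (r₁ + r₂)/2 = 10880 km.
At r₁ the circular-orbit speed is v₁ = √(μ/r₁) = 1.84065 km/s.
On the transfer ellipse at r₁, v² = μ(2/r − 1/a) gives v_p = √[μ(2/r₁ − 1/a_t)] = 2.37408 km/s.
First burn Δv₁ = |v_p − v₁| = 0.53343 km/s.
At r₂, v₂ = √(μ/r₂) = 0.8276973 km/s.
Transfer-orbit speed at r₂: v_a = √[μ(2/r₂ − 1/a_t)] = 0.4800624 km/s.
Second burn Δv₂ = |v₂ − v_a| = 0.34763 km/s.
Total Δv = Δv₁ + Δv₂ = 0.8811 km/s.

Δv = 0.881 km/s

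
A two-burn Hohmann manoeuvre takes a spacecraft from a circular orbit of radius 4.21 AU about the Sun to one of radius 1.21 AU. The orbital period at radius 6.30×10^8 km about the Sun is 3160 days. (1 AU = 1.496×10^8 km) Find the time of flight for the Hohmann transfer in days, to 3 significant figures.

t = 816 days

From Kepler's third law T² = 4π²r³/μ at r = 6.30×10^8 km, T = 3160 days = 3160 × 86400 s = 2.73024×10^8 s: μ = 4π²r³/T² = 1.32428×10^11 km³/s².
In km: r₁ = 4.21 × 1.496×10^8 = 6.29816×10^8 km; r₂ = 1.21 × 1.496×10^8 = 1.81016×10^8 km.
The Hohmann ellipse has a_t = (r₁ + r₂)/2 = 4.05416×10^8 km.
By Kepler's third law the transfer-orbit period is T = 2π√(a_t³/μ), so t = T/2 = 7.047×10^7 s.
Converting: 7.047×10^7 s ÷ 86400 s/day = 816 days.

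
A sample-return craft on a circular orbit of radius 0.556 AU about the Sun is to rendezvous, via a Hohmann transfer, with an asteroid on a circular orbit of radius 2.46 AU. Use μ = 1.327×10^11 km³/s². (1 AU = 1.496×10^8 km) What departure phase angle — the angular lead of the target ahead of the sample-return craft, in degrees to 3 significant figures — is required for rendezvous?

In km: r₁ = 0.556 × 1.496×10^8 = 8.31776×10^7 km; r₂ = 2.46 × 1.496×10^8 = 3.68016×10^8 km.
Semi-major axis of the transfer orbit: a_t = (8.31776×10^7 + 3.68016×10^8)/2 = 2.255968×10^8 km.
The half-period of the transfer ellipse is t = π√(a_t³/μ) = 2.922×10^7 s.
The target's mean motion on its circular orbit is ω₂ = √(μ/r₂³) = 5.160×10^-8 rad/s.
Angle swept by the target during transfer: ω₂·t = 1.5078 rad = 86.39°.
The sample-return craft traverses 180° on the transfer ellipse, so the target must lead by 180° − 86.39° = 93.6°.

φ = 93.6°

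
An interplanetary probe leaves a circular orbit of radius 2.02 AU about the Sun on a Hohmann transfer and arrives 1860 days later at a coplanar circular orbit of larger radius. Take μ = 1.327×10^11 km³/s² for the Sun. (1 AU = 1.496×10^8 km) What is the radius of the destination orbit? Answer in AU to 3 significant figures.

In km: r₁ = 2.02 × 1.496×10^8 = 3.02192×10^8 km.
Transfer time t = 1860 days = 1.60704×10^8 s, and t = π√(a_t³/μ).
So a_t = (μ t²/π²)^(1/3) = (1.327×10^11 × (1.60704×10^8)² / π²)^(1/3) = 7.0287×10^8 km.
Since a_t = (r₁ + r₂)/2, r₂ = 2a_t − r₁ = 2×7.0287×10^8 − 3.02192×10^8 = 1.103548×10^9 km.
In AU: r₂ = 1.103548×10^9 / 1.496×10^8 = 7.38 AU.

r₂ = 7.38 AU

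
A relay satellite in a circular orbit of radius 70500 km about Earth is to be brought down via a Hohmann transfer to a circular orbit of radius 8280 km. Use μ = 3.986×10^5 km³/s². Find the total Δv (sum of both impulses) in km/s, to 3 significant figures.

The Hohmann ellipse has a_t = (r₁ + r₂)/2 = 39390 km.
Circular speed at r₁: v₁ = √(μ/r₁) = √(3.986×10^5/70500) = 2.378 km/s.
On the transfer ellipse at r₁, vis-viva gives v_a = √[μ(2/r₁ − 1/a_t)] = 1.090 km/s.
First burn Δv₁ = |v_a − v₁| = 1.288 km/s.
Circular speed at r₂: v₂ = √(μ/r₂) = 6.938 km/s.
Transfer-orbit speed at r₂: v_p = √[μ(2/r₂ − 1/a_t)] = 9.282 km/s.
Second burn Δv₂ = |v₂ − v_p| = 2.344 km/s.
Δv = Δv₁ + Δv₂ = 1.288 + 2.344 = 3.632 km/s.

Δv = 3.63 km/s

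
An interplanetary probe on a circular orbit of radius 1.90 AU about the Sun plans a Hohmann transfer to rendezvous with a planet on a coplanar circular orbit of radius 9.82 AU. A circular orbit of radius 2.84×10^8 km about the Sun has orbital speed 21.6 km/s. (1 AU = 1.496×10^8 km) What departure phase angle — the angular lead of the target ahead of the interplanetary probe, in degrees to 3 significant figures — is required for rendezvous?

From the circular-orbit relation v² = μ/r at r = 2.84×10^8 km: μ = v²r = (21.6)² × 2.84×10^8 = 1.32503×10^11 km³/s².
In km: r₁ = 1.90 × 1.496×10^8 = 2.8424×10^8 km; r₂ = 9.82 × 1.496×10^8 = 1.469072×10^9 km.
Transfer-ellipse semi-major axis a_t = (r₁ + r₂)/2 = (2.8424×10^8 + 1.469072×10^9)/2 = 8.76656×10^8 km.
The half-period of the transfer ellipse is t = π√(a_t³/μ) = 2.240×10^8 s.
The target's mean motion on its circular orbit is ω₂ = √(μ/r₂³) = 6.465×10^-9 rad/s.
Angle swept by the target during transfer: ω₂·t = 1.4482 rad = 82.98°.
Arrival is 180° from departure on the ellipse, so φ = 180° − 82.98° = 97.0°.

φ = 97.0°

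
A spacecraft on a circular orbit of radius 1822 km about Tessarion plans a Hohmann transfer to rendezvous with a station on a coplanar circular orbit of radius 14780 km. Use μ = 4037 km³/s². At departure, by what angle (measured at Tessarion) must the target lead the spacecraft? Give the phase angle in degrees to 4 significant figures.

φ = 104.2°

The Hohmann ellipse has a_t = (r₁ + r₂)/2 = 8301 km.
The half-period of the transfer ellipse is t = π√(a_t³/μ) = 37395 s.
The target's mean motion on its circular orbit is ω₂ = √(μ/r₂³) = 3.5360×10^-5 rad/s.
Angle swept by the target during transfer: ω₂·t = 1.3223 rad = 75.76°.
The spacecraft traverses 180° on the transfer ellipse, so the target must lead by 180° − 75.76° = 104.2°.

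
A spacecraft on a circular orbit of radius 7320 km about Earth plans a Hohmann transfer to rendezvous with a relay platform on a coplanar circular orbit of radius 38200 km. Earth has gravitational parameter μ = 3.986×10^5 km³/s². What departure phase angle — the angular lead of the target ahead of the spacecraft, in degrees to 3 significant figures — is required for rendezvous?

The Hohmann ellipse has a_t = (r₁ + r₂)/2 = 22760 km.
The half-period of the transfer ellipse is t = π√(a_t³/μ) = 17086 s.
Target angular speed ω₂ = √(μ/r₂³) = 8.4562×10^-5 rad/s.
Angle swept by the target during transfer: ω₂·t = 1.4448 rad = 82.78°.
Arrival is 180° from departure on the ellipse, so φ = 180° − 82.78° = 97.2°.

φ = 97.2°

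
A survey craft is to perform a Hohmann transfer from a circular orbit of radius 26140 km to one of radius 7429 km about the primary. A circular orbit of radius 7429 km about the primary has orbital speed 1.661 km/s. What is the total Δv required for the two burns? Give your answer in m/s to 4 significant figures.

Δv = 708.2 m/s

From the circular-orbit relation v² = μ/r at r = 7429 km: μ = v²r = (1.661)² × 7429 = 20496.0 km³/s².
Transfer-ellipse semi-major axis a_t = (r₁ + r₂)/2 = (26140 + 7429)/2 = 16784.5 km.
Circular speed at r₁: v₁ = √(μ/r₁) = √(20496.0/26140) = 0.88549 km/s.
On the transfer ellipse at r₁, v² = μ(2/r − 1/a) gives v_a = √[μ(2/r₁ − 1/a_t)] = 0.58911 km/s.
First burn Δv₁ = |v_a − v₁| = 0.29638 km/s.
Circular speed at r₂: v₂ = √(μ/r₂) = 1.66100 km/s.
Transfer-orbit speed at r₂: v_p = √[μ(2/r₂ − 1/a_t)] = 2.07285 km/s.
Second burn Δv₂ = |v₂ − v_p| = 0.41185 km/s.
Δv = Δv₁ + Δv₂ = 0.29638 + 0.41185 = 0.7082 km/s.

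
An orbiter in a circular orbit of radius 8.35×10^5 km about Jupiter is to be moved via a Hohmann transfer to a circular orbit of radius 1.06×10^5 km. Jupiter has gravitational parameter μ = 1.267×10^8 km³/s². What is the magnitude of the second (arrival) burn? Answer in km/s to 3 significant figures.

Semi-major axis of the transfer orbit: a_t = (8.350×10^5 + 1.060×10^5)/2 = 4.705×10^5 km.
On the circular orbit at r = 1.060×10^5 km, v_c = √(μ/r) = 34.573 km/s.
Vis-viva on the transfer ellipse at r = 1.060×10^5 km gives v_t = √[μ(2/r − 1/a_t)] = 46.057 km/s.
Δv₂ = |v_t − v_c| = |46.057 − 34.573| = 11.48 km/s.

Δv₂ = 11.5 km/s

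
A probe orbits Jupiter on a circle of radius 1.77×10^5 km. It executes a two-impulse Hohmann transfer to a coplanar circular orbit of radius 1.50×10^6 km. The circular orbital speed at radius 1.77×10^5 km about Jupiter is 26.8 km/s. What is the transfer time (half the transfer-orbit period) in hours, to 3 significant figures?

From the circular-orbit relation v² = μ/r at r = 1.77×10^5 km: μ = v²r = (26.8)² × 1.77×10^5 = 1.27128×10^8 km³/s².
The Hohmann ellipse has a_t = (r₁ + r₂)/2 = 8.385×10^5 km.
Transfer time t = π√(a_t³/μ) = π√((8.385×10^5)³ / 1.27128×10^8) = 2.139×10^5 s.
Converting: 2.139×10^5 s ÷ 3600 s/hour = 59.4 hours.

t = 59.4 hours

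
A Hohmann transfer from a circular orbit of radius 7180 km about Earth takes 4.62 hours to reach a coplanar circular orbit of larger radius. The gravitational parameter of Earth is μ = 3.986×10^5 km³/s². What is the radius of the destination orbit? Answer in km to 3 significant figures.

Transfer time t = 4.62 hours = 16632 s, and t = π√(a_t³/μ).
So a_t = (μ t²/π²)^(1/3) = (3.986×10^5 × (16632)² / π²)^(1/3) = 22355 km.
Since a_t = (r₁ + r₂)/2, r₂ = 2a_t − r₁ = 2×22355 − 7180 = 37530 km.

r₂ = 37500 km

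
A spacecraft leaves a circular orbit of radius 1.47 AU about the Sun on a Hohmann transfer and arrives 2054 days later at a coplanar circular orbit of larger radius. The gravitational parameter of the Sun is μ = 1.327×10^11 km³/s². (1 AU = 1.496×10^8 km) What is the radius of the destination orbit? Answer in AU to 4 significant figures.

r₂ = 8.569 AU

In km: r₁ = 1.47 × 1.496×10^8 = 2.19912×10^8 km.
Transfer time t = 2054 days = 1.774656×10^8 s, and t = π√(a_t³/μ).
So a_t = (μ t²/π²)^(1/3) = (1.327×10^11 × (1.774656×10^8)² / π²)^(1/3) = 7.5093×10^8 km.
Since a_t = (r₁ + r₂)/2, r₂ = 2a_t − r₁ = 2×7.5093×10^8 − 2.19912×10^8 = 1.281948×10^9 km.
In AU: r₂ = 1.281948×10^9 / 1.496×10^8 = 8.569 AU.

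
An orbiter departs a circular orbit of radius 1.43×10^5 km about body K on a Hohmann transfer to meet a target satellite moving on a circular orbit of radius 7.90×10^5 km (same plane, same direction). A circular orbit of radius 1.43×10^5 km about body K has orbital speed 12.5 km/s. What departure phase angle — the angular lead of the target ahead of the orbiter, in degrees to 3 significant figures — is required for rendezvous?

From the circular-orbit relation v² = μ/r at r = 1.43×10^5 km: μ = v²r = (12.5)² × 1.43×10^5 = 2.23438×10^7 km³/s².
Semi-major axis of the transfer orbit: a_t = (1.430×10^5 + 7.900×10^5)/2 = 4.665×10^5 km.
The half-period of the transfer ellipse is t = π√(a_t³/μ) = 2.11763×10^5 s.
Target angular speed ω₂ = √(μ/r₂³) = 6.73190×10^-6 rad/s.
Angle swept by the target during transfer: ω₂·t = 1.4256 rad = 81.68°.
The orbiter traverses 180° on the transfer ellipse, so the target must lead by 180° − 81.68° = 98.3°.

φ = 98.3°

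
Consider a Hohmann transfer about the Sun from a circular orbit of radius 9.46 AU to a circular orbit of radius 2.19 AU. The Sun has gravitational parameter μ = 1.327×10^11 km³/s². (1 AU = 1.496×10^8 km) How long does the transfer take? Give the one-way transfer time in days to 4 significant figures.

t = 2568 days

In km: r₁ = 9.46 × 1.496×10^8 = 1.415216×10^9 km; r₂ = 2.19 × 1.496×10^8 = 3.27624×10^8 km.
Semi-major axis of the transfer orbit: a_t = (1.415216×10^9 + 3.27624×10^8)/2 = 8.7142×10^8 km.
By Kepler's third law the transfer-orbit period is T = 2π√(a_t³/μ), so t = T/2 = 2.2185×10^8 s.
Converting: 2.2185×10^8 s ÷ 86400 s/day = 2568 days.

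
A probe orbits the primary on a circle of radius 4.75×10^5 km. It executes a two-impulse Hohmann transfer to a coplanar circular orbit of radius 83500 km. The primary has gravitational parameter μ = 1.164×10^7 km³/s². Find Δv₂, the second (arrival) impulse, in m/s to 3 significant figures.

Transfer-ellipse semi-major axis a_t = (r₁ + r₂)/2 = (4.750×10^5 + 83500)/2 = 2.7925×10^5 km.
Circular speed at r = 83500 km: v_c = √(μ/r) = 11.807 km/s.
Vis-viva on the transfer ellipse at r = 83500 km gives v_t = √[μ(2/r − 1/a_t)] = 15.399 km/s.
Δv₂ = |v_t − v_c| = |15.399 − 11.807| = 3.592 km/s.

Δv₂ = 3590 m/s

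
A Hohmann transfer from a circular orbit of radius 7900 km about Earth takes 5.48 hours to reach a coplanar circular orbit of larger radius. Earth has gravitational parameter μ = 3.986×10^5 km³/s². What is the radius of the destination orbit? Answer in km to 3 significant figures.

Transfer time t = 5.48 hours = 19728 s, and t = π√(a_t³/μ).
So a_t = (μ t²/π²)^(1/3) = (3.986×10^5 × (19728)² / π²)^(1/3) = 25050 km.
Since a_t = (r₁ + r₂)/2, r₂ = 2a_t − r₁ = 2×25050 − 7900 = 42200 km.

r₂ = 42200 km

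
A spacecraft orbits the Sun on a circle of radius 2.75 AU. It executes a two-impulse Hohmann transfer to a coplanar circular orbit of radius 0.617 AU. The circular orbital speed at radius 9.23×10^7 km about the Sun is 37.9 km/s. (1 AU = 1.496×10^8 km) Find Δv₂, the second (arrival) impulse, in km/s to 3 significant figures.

Δv₂ = 10.5 km/s

From the circular-orbit relation v² = μ/r at r = 9.23×10^7 km: μ = v²r = (37.9)² × 9.23×10^7 = 1.32581×10^11 km³/s².
In km: r₁ = 2.75 × 1.496×10^8 = 4.114×10^8 km; r₂ = 0.617 × 1.496×10^8 = 9.23032×10^7 km.
Transfer-ellipse semi-major axis a_t = (r₁ + r₂)/2 = (4.114×10^8 + 9.23032×10^7)/2 = 2.518516×10^8 km.
Circular speed at r = 9.23032×10^7 km: v_c = √(μ/r) = 37.90 km/s.
Transfer-orbit speed at the same r (vis-viva, a = a_t): v_t = √[μ(2/r − 1/a_t)] = 48.44 km/s.
Δv₂ = |v_t − v_c| = |48.44 − 37.90| = 10.54 km/s.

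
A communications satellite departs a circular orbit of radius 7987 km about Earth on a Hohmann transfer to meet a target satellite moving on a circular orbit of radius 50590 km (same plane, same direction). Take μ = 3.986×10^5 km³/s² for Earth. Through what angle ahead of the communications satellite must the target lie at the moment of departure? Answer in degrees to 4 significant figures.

φ = 100.7°

Transfer-ellipse semi-major axis a_t = (r₁ + r₂)/2 = (7987 + 50590)/2 = 29288.5 km.
The half-period of the transfer ellipse is t = π√(a_t³/μ) = 24942 s.
The target's mean motion on its circular orbit is ω₂ = √(μ/r₂³) = 5.5484×10^-5 rad/s.
Angle swept by the target during transfer: ω₂·t = 1.3839 rad = 79.29°.
Arrival is 180° from departure on the ellipse, so φ = 180° − 79.29° = 100.7°.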